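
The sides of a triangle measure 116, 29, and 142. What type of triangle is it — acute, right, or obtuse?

obtuse

Compare the square of the longest side to the sum of squares of the other two: 29² + 116² = 14297 < 20164 = 142².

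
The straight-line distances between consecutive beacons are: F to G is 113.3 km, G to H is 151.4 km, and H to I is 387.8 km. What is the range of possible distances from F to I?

123.1 ≤ FI ≤ 652.5 km

The maximum is all hops collinear in one direction: 113.3 + 151.4 + 387.8 = 652.5.
The longest hop is 387.8; the others sum to 264.7. Folding the others back against it leaves at least 387.8 − 264.7 = 123.1.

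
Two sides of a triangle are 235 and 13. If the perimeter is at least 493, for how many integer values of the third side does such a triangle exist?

Triangle inequality: 222 < x < 248. Perimeter ≥ 493 gives x ≥ 493 − 235 − 13 = 245.
So 245 ≤ x < 248; integers 245 through 247: 3 values.

3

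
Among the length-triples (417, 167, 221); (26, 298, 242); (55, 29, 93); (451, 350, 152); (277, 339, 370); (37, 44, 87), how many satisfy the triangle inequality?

(167,221,417): 167+221 ≤ 417 → not valid
(26,242,298): 26+242 ≤ 298 → not valid
(29,55,93): 29+55 ≤ 93 → not valid
(152,350,451): 152+350 > 451 → valid
(277,339,370): 277+339 > 370 → valid
(37,44,87): 37+44 ≤ 87 → not valid
2 of the 6 triples form a triangle.

2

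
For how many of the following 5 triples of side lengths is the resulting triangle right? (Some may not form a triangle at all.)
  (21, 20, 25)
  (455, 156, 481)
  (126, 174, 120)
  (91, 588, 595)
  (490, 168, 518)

4

(21,20,25): 20²+21² = 841 > 625 = 25² → acute
(455,156,481): 156²+455² = 231361 = 481² → right
(126,174,120): 120²+126² = 30276 = 174² → right
(91,588,595): 91²+588² = 354025 = 595² → right
(490,168,518): 168²+490² = 268324 = 518² → right
4 of the 5 are right.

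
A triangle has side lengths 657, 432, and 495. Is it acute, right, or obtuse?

Compare the square of the longest side to the sum of squares of the other two: 432² + 495² = 431649 = 657².

right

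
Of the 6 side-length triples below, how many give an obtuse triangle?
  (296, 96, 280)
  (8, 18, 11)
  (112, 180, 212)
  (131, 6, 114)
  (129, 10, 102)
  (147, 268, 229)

1

(296,96,280): 96²+280² = 87616 = 296² → right
(8,18,11): 8²+11² = 185 < 324 = 18² → obtuse
(112,180,212): 112²+180² = 44944 = 212² → right
(131,6,114): 6+114 ≤ 131, not a triangle
(129,10,102): 10+102 ≤ 129, not a triangle
(147,268,229): 147²+229² = 74050 > 71824 = 268² → acute
1 of the 6 is obtuse.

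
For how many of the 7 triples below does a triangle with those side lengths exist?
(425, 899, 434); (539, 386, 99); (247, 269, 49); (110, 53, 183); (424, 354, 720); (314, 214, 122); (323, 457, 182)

(425,434,899): 425+434 ≤ 899 → not valid
(99,386,539): 99+386 ≤ 539 → not valid
(49,247,269): 49+247 > 269 → valid
(53,110,183): 53+110 ≤ 183 → not valid
(354,424,720): 354+424 > 720 → valid
(122,214,314): 122+214 > 314 → valid
(182,323,457): 182+323 > 457 → valid
4 of the 7 triples form a triangle.

4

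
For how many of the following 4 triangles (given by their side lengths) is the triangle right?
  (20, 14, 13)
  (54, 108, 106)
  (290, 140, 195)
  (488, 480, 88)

1

(20,14,13): 13²+14² = 365 < 400 = 20² → obtuse
(54,108,106): 54²+106² = 14152 > 11664 = 108² → acute
(290,140,195): 140²+195² = 57625 < 84100 = 290² → obtuse
(488,480,88): 88²+480² = 238144 = 488² → right
1 of the 4 is right.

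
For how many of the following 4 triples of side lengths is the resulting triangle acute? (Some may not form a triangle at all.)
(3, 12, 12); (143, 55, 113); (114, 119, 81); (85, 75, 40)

2

(3,12,12): 3²+12² = 153 > 144 = 12² → acute
(143,55,113): 55²+113² = 15794 < 20449 = 143² → obtuse
(114,119,81): 81²+114² = 19557 > 14161 = 119² → acute
(85,75,40): 40²+75² = 7225 = 85² → right
2 of the 4 are acute.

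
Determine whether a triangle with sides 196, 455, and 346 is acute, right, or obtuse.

Compare the square of the longest side to the sum of squares of the other two: 196² + 346² = 158132 < 207025 = 455².

obtuse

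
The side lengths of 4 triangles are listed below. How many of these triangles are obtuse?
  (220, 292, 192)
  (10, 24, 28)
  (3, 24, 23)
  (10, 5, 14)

3

(220,292,192): 192²+220² = 85264 = 292² → right
(10,24,28): 10²+24² = 676 < 784 = 28² → obtuse
(3,24,23): 3²+23² = 538 < 576 = 24² → obtuse
(10,5,14): 5²+10² = 125 < 196 = 14² → obtuse
3 of the 4 are obtuse.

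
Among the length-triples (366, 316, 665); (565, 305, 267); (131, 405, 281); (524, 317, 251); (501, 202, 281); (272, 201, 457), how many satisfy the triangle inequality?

5

(316,366,665): 316+366 > 665 → valid
(267,305,565): 267+305 > 565 → valid
(131,281,405): 131+281 > 405 → valid
(251,317,524): 251+317 > 524 → valid
(202,281,501): 202+281 ≤ 501 → not valid
(201,272,457): 201+272 > 457 → valid
5 of the 6 triples form a triangle.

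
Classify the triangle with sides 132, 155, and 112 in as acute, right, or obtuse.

acute

Compare the square of the longest side to the sum of squares of the other two: 112² + 132² = 29968 > 24025 = 155².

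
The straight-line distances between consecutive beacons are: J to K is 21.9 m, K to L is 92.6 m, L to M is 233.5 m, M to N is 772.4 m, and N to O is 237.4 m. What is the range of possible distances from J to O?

187.0 ≤ JO ≤ 1357.8 m

The maximum is all hops collinear in one direction: 21.9 + 92.6 + 233.5 + 772.4 + 237.4 = 1357.8.
The longest hop is 772.4; the others sum to 585.4. Folding the others back against it leaves at least 772.4 − 585.4 = 187.0.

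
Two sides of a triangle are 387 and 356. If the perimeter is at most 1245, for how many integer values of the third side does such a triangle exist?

471

Triangle inequality: 31 < x < 743. Perimeter ≤ 1245 gives x ≤ 1245 − 387 − 356 = 502.
So 31 < x ≤ 502; integers 32 through 502: 471 values.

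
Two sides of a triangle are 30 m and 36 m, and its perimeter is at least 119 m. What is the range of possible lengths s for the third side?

53 ≤ s < 66

Triangle inequality alone gives 6 < s < 66.
The perimeter condition gives s ≥ 119 − 30 − 36 = 53.
Intersecting the two: 53 ≤ s < 66.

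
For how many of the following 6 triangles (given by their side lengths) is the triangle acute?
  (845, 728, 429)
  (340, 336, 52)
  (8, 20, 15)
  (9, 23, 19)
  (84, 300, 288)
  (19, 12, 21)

(845,728,429): 429²+728² = 714025 = 845² → right
(340,336,52): 52²+336² = 115600 = 340² → right
(8,20,15): 8²+15² = 289 < 400 = 20² → obtuse
(9,23,19): 9²+19² = 442 < 529 = 23² → obtuse
(84,300,288): 84²+288² = 90000 = 300² → right
(19,12,21): 12²+19² = 505 > 441 = 21² → acute
1 of the 6 is acute.

1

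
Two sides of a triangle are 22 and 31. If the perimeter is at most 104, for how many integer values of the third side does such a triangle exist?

Triangle inequality: 9 < x < 53. Perimeter ≤ 104 gives x ≤ 104 − 22 − 31 = 51.
So 9 < x ≤ 51; integers 10 through 51: 42 values.

42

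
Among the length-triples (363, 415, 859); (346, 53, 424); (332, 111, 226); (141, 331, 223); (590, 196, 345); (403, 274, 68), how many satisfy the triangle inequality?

(363,415,859): 363+415 ≤ 859 → not valid
(53,346,424): 53+346 ≤ 424 → not valid
(111,226,332): 111+226 > 332 → valid
(141,223,331): 141+223 > 331 → valid
(196,345,590): 196+345 ≤ 590 → not valid
(68,274,403): 68+274 ≤ 403 → not valid
2 of the 6 triples form a triangle.

2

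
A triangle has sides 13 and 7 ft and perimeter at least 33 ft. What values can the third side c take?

13 ≤ c < 20

Triangle inequality alone gives 6 < c < 20.
The perimeter condition gives c ≥ 33 − 13 − 7 = 13.
Intersecting the two: 13 ≤ c < 20.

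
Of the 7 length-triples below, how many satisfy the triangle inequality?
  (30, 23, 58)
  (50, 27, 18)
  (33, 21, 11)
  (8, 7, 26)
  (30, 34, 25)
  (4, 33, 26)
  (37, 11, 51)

(23,30,58): 23+30 ≤ 58 → not valid
(18,27,50): 18+27 ≤ 50 → not valid
(11,21,33): 11+21 ≤ 33 → not valid
(7,8,26): 7+8 ≤ 26 → not valid
(25,30,34): 25+30 > 34 → valid
(4,26,33): 4+26 ≤ 33 → not valid
(11,37,51): 11+37 ≤ 51 → not valid
1 of the 7 triples forms a triangle.

1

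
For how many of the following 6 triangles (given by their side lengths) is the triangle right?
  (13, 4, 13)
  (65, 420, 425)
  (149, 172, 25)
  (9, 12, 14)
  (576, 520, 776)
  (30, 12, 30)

(13,4,13): 4²+13² = 185 > 169 = 13² → acute
(65,420,425): 65²+420² = 180625 = 425² → right
(149,172,25): 25²+149² = 22826 < 29584 = 172² → obtuse
(9,12,14): 9²+12² = 225 > 196 = 14² → acute
(576,520,776): 520²+576² = 602176 = 776² → right
(30,12,30): 12²+30² = 1044 > 900 = 30² → acute
2 of the 6 are right.

2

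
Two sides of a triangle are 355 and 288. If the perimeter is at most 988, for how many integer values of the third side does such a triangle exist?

278

Triangle inequality: 67 < x < 643. Perimeter ≤ 988 gives x ≤ 988 − 355 − 288 = 345.
So 67 < x ≤ 345; integers 68 through 345: 278 values.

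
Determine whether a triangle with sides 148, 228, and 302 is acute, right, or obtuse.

obtuse

Compare the square of the longest side to the sum of squares of the other two: 148² + 228² = 73888 < 91204 = 302².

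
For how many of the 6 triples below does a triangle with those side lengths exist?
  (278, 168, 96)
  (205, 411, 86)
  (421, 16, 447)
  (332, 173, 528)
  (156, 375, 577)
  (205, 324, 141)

(96,168,278): 96+168 ≤ 278 → not valid
(86,205,411): 86+205 ≤ 411 → not valid
(16,421,447): 16+421 ≤ 447 → not valid
(173,332,528): 173+332 ≤ 528 → not valid
(156,375,577): 156+375 ≤ 577 → not valid
(141,205,324): 141+205 > 324 → valid
1 of the 6 triples forms a triangle.

1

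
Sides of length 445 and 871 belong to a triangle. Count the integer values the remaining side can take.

The third side lies in the open interval (426, 1316).
Integers from 427 to 1315 inclusive: 1315 − 427 + 1 = 889.

889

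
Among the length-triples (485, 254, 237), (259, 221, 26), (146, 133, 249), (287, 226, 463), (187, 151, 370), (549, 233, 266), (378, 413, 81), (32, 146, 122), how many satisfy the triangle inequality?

(237,254,485): 237+254 > 485 → valid
(26,221,259): 26+221 ≤ 259 → not valid
(133,146,249): 133+146 > 249 → valid
(226,287,463): 226+287 > 463 → valid
(151,187,370): 151+187 ≤ 370 → not valid
(233,266,549): 233+266 ≤ 549 → not valid
(81,378,413): 81+378 > 413 → valid
(32,122,146): 32+122 > 146 → valid
5 of the 8 triples form a triangle.

5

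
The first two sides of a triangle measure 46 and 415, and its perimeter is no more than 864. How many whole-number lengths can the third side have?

Triangle inequality: 369 < x < 461. Perimeter ≤ 864 gives x ≤ 864 − 46 − 415 = 403.
So 369 < x ≤ 403; integers 370 through 403: 34 values.

34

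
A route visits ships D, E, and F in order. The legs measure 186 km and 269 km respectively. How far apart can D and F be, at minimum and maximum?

83 ≤ DF ≤ 455 km

By the triangle inequality, |186 − 269| ≤ DF ≤ 186 + 269.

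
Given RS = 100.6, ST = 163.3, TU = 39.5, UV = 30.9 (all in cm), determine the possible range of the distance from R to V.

0 ≤ RV ≤ 334.3 cm

The maximum is all hops collinear in one direction: 100.6 + 163.3 + 39.5 + 30.9 = 334.3.
The longest hop is 163.3; the others sum to 171.0. Since 163.3 ≤ 171.0, the path can fold back on itself completely, so the minimum distance is 0.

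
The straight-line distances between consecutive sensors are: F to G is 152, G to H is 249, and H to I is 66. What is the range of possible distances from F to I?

The maximum is all hops collinear in one direction: 152 + 249 + 66 = 467.
The longest hop is 249; the others sum to 218. Folding the others back against it leaves at least 249 − 218 = 31.

31 ≤ FI ≤ 467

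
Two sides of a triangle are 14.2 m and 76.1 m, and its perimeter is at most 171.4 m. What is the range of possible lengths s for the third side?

Triangle inequality alone gives 61.9 < s < 90.3.
The perimeter condition gives s ≤ 171.4 − 14.2 − 76.1 = 81.1.
Intersecting the two: 61.9 < s ≤ 81.1.

61.9 < s ≤ 81.1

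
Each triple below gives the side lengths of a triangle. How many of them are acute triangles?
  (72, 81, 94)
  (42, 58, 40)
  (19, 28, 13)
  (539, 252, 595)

(72,81,94): 72²+81² = 11745 > 8836 = 94² → acute
(42,58,40): 40²+42² = 3364 = 58² → right
(19,28,13): 13²+19² = 530 < 784 = 28² → obtuse
(539,252,595): 252²+539² = 354025 = 595² → right
1 of the 4 is acute.

1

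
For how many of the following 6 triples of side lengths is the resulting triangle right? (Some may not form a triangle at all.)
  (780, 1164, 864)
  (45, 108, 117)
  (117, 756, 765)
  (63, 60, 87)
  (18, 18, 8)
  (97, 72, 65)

5

(780,1164,864): 780²+864² = 1354896 = 1164² → right
(45,108,117): 45²+108² = 13689 = 117² → right
(117,756,765): 117²+756² = 585225 = 765² → right
(63,60,87): 60²+63² = 7569 = 87² → right
(18,18,8): 8²+18² = 388 > 324 = 18² → acute
(97,72,65): 65²+72² = 9409 = 97² → right
5 of the 6 are right.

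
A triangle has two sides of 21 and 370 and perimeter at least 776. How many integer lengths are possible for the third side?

6

Triangle inequality: 349 < x < 391. Perimeter ≥ 776 gives x ≥ 776 − 21 − 370 = 385.
So 385 ≤ x < 391; integers 385 through 390: 6 values.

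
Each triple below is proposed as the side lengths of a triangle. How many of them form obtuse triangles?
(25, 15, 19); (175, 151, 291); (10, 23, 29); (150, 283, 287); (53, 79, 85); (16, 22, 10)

4

(25,15,19): 15²+19² = 586 < 625 = 25² → obtuse
(175,151,291): 151²+175² = 53426 < 84681 = 291² → obtuse
(10,23,29): 10²+23² = 629 < 841 = 29² → obtuse
(150,283,287): 150²+283² = 102589 > 82369 = 287² → acute
(53,79,85): 53²+79² = 9050 > 7225 = 85² → acute
(16,22,10): 10²+16² = 356 < 484 = 22² → obtuse
4 of the 6 are obtuse.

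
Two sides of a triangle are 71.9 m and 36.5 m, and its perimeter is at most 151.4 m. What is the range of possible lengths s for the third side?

Triangle inequality alone gives 35.4 < s < 108.4.
The perimeter condition gives s ≤ 151.4 − 71.9 − 36.5 = 43.0.
Intersecting the two: 35.4 < s ≤ 43.0.

35.4 < s ≤ 43.0 m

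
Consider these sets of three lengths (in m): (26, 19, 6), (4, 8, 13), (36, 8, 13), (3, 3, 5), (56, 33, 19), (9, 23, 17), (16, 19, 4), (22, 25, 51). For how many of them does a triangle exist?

3

(6,19,26): 6+19 ≤ 26 → not valid
(4,8,13): 4+8 ≤ 13 → not valid
(8,13,36): 8+13 ≤ 36 → not valid
(3,3,5): 3+3 > 5 → valid
(19,33,56): 19+33 ≤ 56 → not valid
(9,17,23): 9+17 > 23 → valid
(4,16,19): 4+16 > 19 → valid
(22,25,51): 22+25 ≤ 51 → not valid
3 of the 8 triples form a triangle.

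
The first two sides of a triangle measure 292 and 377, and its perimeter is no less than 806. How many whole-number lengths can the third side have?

Triangle inequality: 85 < x < 669. Perimeter ≥ 806 gives x ≥ 806 − 292 − 377 = 137.
So 137 ≤ x < 669; integers 137 through 668: 532 values.

532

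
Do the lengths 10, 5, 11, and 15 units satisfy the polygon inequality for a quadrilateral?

Yes

A quadrilateral exists iff every side is shorter than the sum of the others — equivalently, the longest side is less than the sum of the rest.
Longest side 15 < 26 (sum of the remaining 3), so yes.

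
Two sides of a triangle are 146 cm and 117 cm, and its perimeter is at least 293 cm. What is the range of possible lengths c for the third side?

30 ≤ c < 263

Triangle inequality alone gives 29 < c < 263.
The perimeter condition gives c ≥ 293 − 146 − 117 = 30.
Intersecting the two: 30 ≤ c < 263.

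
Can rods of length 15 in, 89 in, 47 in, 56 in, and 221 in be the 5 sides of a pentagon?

No

For a pentagon, each side must be shorter than the sum of the others.
Here the longest side is 221, but the remaining 4 sides sum to only 207.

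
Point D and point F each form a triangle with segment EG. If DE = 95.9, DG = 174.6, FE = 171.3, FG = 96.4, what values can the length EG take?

From triangle DEG: |95.9 − 174.6| < EG < 95.9 + 174.6, i.e. 78.7 < EG < 270.5.
From triangle FEG: 74.9 < EG < 267.7.
Both must hold, so EG lies in the intersection.

78.7 < EG < 267.7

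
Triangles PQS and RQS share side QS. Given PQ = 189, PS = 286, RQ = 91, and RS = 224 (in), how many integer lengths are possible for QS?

From triangle PQS: 97 < QS < 475.
From triangle RQS: 133 < QS < 315.
Intersection: 133 < QS < 315, so integers 134 through 314: 181 values.

181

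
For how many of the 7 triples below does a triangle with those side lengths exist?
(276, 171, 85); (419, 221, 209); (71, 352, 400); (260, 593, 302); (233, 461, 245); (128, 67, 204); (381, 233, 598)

(85,171,276): 85+171 ≤ 276 → not valid
(209,221,419): 209+221 > 419 → valid
(71,352,400): 71+352 > 400 → valid
(260,302,593): 260+302 ≤ 593 → not valid
(233,245,461): 233+245 > 461 → valid
(67,128,204): 67+128 ≤ 204 → not valid
(233,381,598): 233+381 > 598 → valid
4 of the 7 triples form a triangle.

4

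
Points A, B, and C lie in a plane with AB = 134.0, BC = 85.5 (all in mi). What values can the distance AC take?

By the triangle inequality, |134.0 − 85.5| ≤ AC ≤ 134.0 + 85.5.

48.5 ≤ AC ≤ 219.5 mi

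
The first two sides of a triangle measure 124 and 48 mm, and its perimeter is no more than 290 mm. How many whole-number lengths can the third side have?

Triangle inequality: 76 < x < 172. Perimeter ≤ 290 gives x ≤ 290 − 124 − 48 = 118.
So 76 < x ≤ 118; integers 77 through 118: 42 values.

42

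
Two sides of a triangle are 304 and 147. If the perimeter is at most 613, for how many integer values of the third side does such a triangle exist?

5

Triangle inequality: 157 < x < 451. Perimeter ≤ 613 gives x ≤ 613 − 304 − 147 = 162.
So 157 < x ≤ 162; integers 158 through 162: 5 values.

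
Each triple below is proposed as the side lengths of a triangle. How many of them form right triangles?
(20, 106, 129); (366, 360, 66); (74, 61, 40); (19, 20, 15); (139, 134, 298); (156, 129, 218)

1

(20,106,129): 20+106 ≤ 129, not a triangle
(366,360,66): 66²+360² = 133956 = 366² → right
(74,61,40): 40²+61² = 5321 < 5476 = 74² → obtuse
(19,20,15): 15²+19² = 586 > 400 = 20² → acute
(139,134,298): 134+139 ≤ 298, not a triangle
(156,129,218): 129²+156² = 40977 < 47524 = 218² → obtuse
1 of the 6 is right.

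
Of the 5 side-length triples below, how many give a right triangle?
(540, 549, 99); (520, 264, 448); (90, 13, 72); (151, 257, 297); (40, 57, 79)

2

(540,549,99): 99²+540² = 301401 = 549² → right
(520,264,448): 264²+448² = 270400 = 520² → right
(90,13,72): 13+72 ≤ 90, not a triangle
(151,257,297): 151²+257² = 88850 > 88209 = 297² → acute
(40,57,79): 40²+57² = 4849 < 6241 = 79² → obtuse
2 of the 5 are right.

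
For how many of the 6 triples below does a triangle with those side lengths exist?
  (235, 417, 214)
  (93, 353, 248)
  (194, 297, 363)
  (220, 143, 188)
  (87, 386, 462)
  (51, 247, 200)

5

(214,235,417): 214+235 > 417 → valid
(93,248,353): 93+248 ≤ 353 → not valid
(194,297,363): 194+297 > 363 → valid
(143,188,220): 143+188 > 220 → valid
(87,386,462): 87+386 > 462 → valid
(51,200,247): 51+200 > 247 → valid
5 of the 6 triples form a triangle.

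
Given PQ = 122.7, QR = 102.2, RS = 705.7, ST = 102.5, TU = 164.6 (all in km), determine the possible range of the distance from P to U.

The maximum is all hops collinear in one direction: 122.7 + 102.2 + 705.7 + 102.5 + 164.6 = 1197.7.
The longest hop is 705.7; the others sum to 492.0. Folding the others back against it leaves at least 705.7 − 492.0 = 213.7.

213.7 ≤ PU ≤ 1197.7 km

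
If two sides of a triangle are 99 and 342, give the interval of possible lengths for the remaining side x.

243 < x < 441

By the triangle inequality, x must be less than 99 + 342 = 441 and greater than |99 − 342| = 243.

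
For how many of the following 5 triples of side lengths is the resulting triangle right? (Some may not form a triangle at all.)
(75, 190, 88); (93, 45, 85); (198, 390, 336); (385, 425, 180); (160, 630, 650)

3

(75,190,88): 75+88 ≤ 190, not a triangle
(93,45,85): 45²+85² = 9250 > 8649 = 93² → acute
(198,390,336): 198²+336² = 152100 = 390² → right
(385,425,180): 180²+385² = 180625 = 425² → right
(160,630,650): 160²+630² = 422500 = 650² → right
3 of the 5 are right.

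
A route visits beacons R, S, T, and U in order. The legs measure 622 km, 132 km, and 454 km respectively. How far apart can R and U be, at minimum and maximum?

36 ≤ RU ≤ 1208 km

The maximum is all hops collinear in one direction: 622 + 132 + 454 = 1208.
The longest hop is 622; the others sum to 586. Folding the others back against it leaves at least 622 − 586 = 36.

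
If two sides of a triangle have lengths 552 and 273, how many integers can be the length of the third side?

545

The third side lies in the open interval (279, 825).
Integers from 280 to 824 inclusive: 824 − 280 + 1 = 545.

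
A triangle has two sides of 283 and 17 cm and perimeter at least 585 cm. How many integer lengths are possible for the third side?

Triangle inequality: 266 < x < 300. Perimeter ≥ 585 gives x ≥ 585 − 283 − 17 = 285.
So 285 ≤ x < 300; integers 285 through 299: 15 values.

15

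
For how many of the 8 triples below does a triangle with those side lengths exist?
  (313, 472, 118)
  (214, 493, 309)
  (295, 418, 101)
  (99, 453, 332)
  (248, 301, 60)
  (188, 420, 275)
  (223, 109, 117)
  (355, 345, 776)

4

(118,313,472): 118+313 ≤ 472 → not valid
(214,309,493): 214+309 > 493 → valid
(101,295,418): 101+295 ≤ 418 → not valid
(99,332,453): 99+332 ≤ 453 → not valid
(60,248,301): 60+248 > 301 → valid
(188,275,420): 188+275 > 420 → valid
(109,117,223): 109+117 > 223 → valid
(345,355,776): 345+355 ≤ 776 → not valid
4 of the 8 triples form a triangle.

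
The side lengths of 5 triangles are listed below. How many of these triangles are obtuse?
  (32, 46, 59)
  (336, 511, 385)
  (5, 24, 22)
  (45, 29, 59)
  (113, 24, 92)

(32,46,59): 32²+46² = 3140 < 3481 = 59² → obtuse
(336,511,385): 336²+385² = 261121 = 511² → right
(5,24,22): 5²+22² = 509 < 576 = 24² → obtuse
(45,29,59): 29²+45² = 2866 < 3481 = 59² → obtuse
(113,24,92): 24²+92² = 9040 < 12769 = 113² → obtuse
4 of the 5 are obtuse.

4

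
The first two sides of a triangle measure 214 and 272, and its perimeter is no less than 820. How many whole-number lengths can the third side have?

152

Triangle inequality: 58 < x < 486. Perimeter ≥ 820 gives x ≥ 820 − 214 − 272 = 334.
So 334 ≤ x < 486; integers 334 through 485: 152 values.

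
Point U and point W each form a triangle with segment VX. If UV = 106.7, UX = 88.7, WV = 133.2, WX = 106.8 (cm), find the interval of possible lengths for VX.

26.4 < VX < 195.4

From triangle UVX: |106.7 − 88.7| < VX < 106.7 + 88.7, i.e. 18.0 < VX < 195.4.
From triangle WVX: 26.4 < VX < 240.0.
Both must hold, so VX lies in the intersection.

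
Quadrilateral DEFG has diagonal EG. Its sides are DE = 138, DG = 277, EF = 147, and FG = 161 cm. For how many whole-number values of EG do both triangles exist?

From triangle DEG: 139 < EG < 415.
From triangle FEG: 14 < EG < 308.
Intersection: 139 < EG < 308, so integers 140 through 307: 168 values.

168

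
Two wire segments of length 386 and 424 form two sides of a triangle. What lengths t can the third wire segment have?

By the triangle inequality, t must be less than 386 + 424 = 810 and greater than |386 − 424| = 38.

38 < t < 810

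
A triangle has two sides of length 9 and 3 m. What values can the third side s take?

By the triangle inequality, s must be less than 9 + 3 = 12 and greater than |9 − 3| = 6.

6 < s < 12 (m)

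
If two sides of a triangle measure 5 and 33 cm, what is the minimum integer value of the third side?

29

The third side must be strictly greater than |5 − 33| = 28.
The smallest integer above 28 is 29.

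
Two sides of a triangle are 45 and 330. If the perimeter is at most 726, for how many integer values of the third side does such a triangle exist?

Triangle inequality: 285 < x < 375. Perimeter ≤ 726 gives x ≤ 726 − 45 − 330 = 351.
So 285 < x ≤ 351; integers 286 through 351: 66 values.

66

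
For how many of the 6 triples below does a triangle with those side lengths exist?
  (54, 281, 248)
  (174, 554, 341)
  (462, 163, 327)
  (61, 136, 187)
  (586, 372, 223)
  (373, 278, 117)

(54,248,281): 54+248 > 281 → valid
(174,341,554): 174+341 ≤ 554 → not valid
(163,327,462): 163+327 > 462 → valid
(61,136,187): 61+136 > 187 → valid
(223,372,586): 223+372 > 586 → valid
(117,278,373): 117+278 > 373 → valid
5 of the 6 triples form a triangle.

5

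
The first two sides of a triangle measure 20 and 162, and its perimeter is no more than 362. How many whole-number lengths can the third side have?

38

Triangle inequality: 142 < x < 182. Perimeter ≤ 362 gives x ≤ 362 − 20 − 162 = 180.
So 142 < x ≤ 180; integers 143 through 180: 38 values.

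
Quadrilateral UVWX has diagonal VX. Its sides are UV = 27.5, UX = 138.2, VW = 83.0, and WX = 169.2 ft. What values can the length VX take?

From triangle UVX: |27.5 − 138.2| < VX < 27.5 + 138.2, i.e. 110.7 < VX < 165.7.
From triangle WVX: 86.2 < VX < 252.2.
Both must hold, so VX lies in the intersection.

110.7 < VX < 165.7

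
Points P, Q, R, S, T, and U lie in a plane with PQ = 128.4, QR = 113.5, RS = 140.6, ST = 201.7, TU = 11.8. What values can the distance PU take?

0 ≤ PU ≤ 596.0

The maximum is all hops collinear in one direction: 128.4 + 113.5 + 140.6 + 201.7 + 11.8 = 596.0.
The longest hop is 201.7; the others sum to 394.3. Since 201.7 ≤ 394.3, the path can fold back on itself completely, so the minimum distance is 0.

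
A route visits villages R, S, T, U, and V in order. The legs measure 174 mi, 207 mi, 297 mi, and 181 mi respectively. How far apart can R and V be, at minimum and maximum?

The maximum is all hops collinear in one direction: 174 + 207 + 297 + 181 = 859.
The longest hop is 297; the others sum to 562. Since 297 ≤ 562, the path can fold back on itself completely, so the minimum distance is 0.

0 ≤ RV ≤ 859 mi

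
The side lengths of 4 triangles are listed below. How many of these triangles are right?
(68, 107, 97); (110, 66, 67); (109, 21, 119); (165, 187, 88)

(68,107,97): 68²+97² = 14033 > 11449 = 107² → acute
(110,66,67): 66²+67² = 8845 < 12100 = 110² → obtuse
(109,21,119): 21²+109² = 12322 < 14161 = 119² → obtuse
(165,187,88): 88²+165² = 34969 = 187² → right
1 of the 4 is right.

1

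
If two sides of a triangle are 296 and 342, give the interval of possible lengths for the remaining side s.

46 < s < 638

By the triangle inequality, s must be less than 296 + 342 = 638 and greater than |296 − 342| = 46.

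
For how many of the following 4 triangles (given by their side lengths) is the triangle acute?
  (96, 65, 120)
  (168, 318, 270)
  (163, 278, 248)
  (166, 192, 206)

2

(96,65,120): 65²+96² = 13441 < 14400 = 120² → obtuse
(168,318,270): 168²+270² = 101124 = 318² → right
(163,278,248): 163²+248² = 88073 > 77284 = 278² → acute
(166,192,206): 166²+192² = 64420 > 42436 = 206² → acute
2 of the 4 are acute.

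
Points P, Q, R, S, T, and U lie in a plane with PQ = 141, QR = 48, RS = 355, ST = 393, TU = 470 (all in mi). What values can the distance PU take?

The maximum is all hops collinear in one direction: 141 + 48 + 355 + 393 + 470 = 1407.
The longest hop is 470; the others sum to 937. Since 470 ≤ 937, the path can fold back on itself completely, so the minimum distance is 0.

0 ≤ PU ≤ 1407 mi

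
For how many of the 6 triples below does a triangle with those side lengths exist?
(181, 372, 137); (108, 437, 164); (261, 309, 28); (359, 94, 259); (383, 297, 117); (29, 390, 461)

1

(137,181,372): 137+181 ≤ 372 → not valid
(108,164,437): 108+164 ≤ 437 → not valid
(28,261,309): 28+261 ≤ 309 → not valid
(94,259,359): 94+259 ≤ 359 → not valid
(117,297,383): 117+297 > 383 → valid
(29,390,461): 29+390 ≤ 461 → not valid
1 of the 6 triples forms a triangle.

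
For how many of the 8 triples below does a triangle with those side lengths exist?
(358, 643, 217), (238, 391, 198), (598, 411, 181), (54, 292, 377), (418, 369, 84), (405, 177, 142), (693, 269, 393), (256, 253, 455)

3

(217,358,643): 217+358 ≤ 643 → not valid
(198,238,391): 198+238 > 391 → valid
(181,411,598): 181+411 ≤ 598 → not valid
(54,292,377): 54+292 ≤ 377 → not valid
(84,369,418): 84+369 > 418 → valid
(142,177,405): 142+177 ≤ 405 → not valid
(269,393,693): 269+393 ≤ 693 → not valid
(253,256,455): 253+256 > 455 → valid
3 of the 8 triples form a triangle.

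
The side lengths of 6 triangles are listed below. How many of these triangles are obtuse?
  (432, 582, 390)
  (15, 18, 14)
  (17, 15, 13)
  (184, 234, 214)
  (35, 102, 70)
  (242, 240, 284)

(432,582,390): 390²+432² = 338724 = 582² → right
(15,18,14): 14²+15² = 421 > 324 = 18² → acute
(17,15,13): 13²+15² = 394 > 289 = 17² → acute
(184,234,214): 184²+214² = 79652 > 54756 = 234² → acute
(35,102,70): 35²+70² = 6125 < 10404 = 102² → obtuse
(242,240,284): 240²+242² = 116164 > 80656 = 284² → acute
1 of the 6 is obtuse.

1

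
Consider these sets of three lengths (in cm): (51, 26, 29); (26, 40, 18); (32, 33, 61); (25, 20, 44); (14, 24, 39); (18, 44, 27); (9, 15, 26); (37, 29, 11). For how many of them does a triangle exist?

(26,29,51): 26+29 > 51 → valid
(18,26,40): 18+26 > 40 → valid
(32,33,61): 32+33 > 61 → valid
(20,25,44): 20+25 > 44 → valid
(14,24,39): 14+24 ≤ 39 → not valid
(18,27,44): 18+27 > 44 → valid
(9,15,26): 9+15 ≤ 26 → not valid
(11,29,37): 11+29 > 37 → valid
6 of the 8 triples form a triangle.

6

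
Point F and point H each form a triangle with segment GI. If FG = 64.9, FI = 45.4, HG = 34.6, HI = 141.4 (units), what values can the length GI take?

106.8 < GI < 110.3

From triangle FGI: |64.9 − 45.4| < GI < 64.9 + 45.4, i.e. 19.5 < GI < 110.3.
From triangle HGI: 106.8 < GI < 176.0.
Both must hold, so GI lies in the intersection.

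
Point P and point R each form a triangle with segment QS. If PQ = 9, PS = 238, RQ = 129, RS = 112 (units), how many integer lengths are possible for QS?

From triangle PQS: 229 < QS < 247.
From triangle RQS: 17 < QS < 241.
Intersection: 229 < QS < 241, so integers 230 through 240: 11 values.

11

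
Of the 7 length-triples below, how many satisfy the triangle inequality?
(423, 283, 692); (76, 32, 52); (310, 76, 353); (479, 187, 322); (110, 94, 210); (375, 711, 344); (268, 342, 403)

(283,423,692): 283+423 > 692 → valid
(32,52,76): 32+52 > 76 → valid
(76,310,353): 76+310 > 353 → valid
(187,322,479): 187+322 > 479 → valid
(94,110,210): 94+110 ≤ 210 → not valid
(344,375,711): 344+375 > 711 → valid
(268,342,403): 268+342 > 403 → valid
6 of the 7 triples form a triangle.

6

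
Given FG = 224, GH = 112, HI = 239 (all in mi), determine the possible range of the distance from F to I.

0 ≤ FI ≤ 575 mi

The maximum is all hops collinear in one direction: 224 + 112 + 239 = 575.
The longest hop is 239; the others sum to 336. Since 239 ≤ 336, the path can fold back on itself completely, so the minimum distance is 0.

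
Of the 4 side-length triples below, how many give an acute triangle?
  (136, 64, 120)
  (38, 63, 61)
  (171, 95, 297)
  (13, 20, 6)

1

(136,64,120): 64²+120² = 18496 = 136² → right
(38,63,61): 38²+61² = 5165 > 3969 = 63² → acute
(171,95,297): 95+171 ≤ 297, not a triangle
(13,20,6): 6+13 ≤ 20, not a triangle
1 of the 4 is acute.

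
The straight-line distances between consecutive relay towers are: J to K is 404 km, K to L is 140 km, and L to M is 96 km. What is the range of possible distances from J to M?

168 ≤ JM ≤ 640 km

The maximum is all hops collinear in one direction: 404 + 140 + 96 = 640.
The longest hop is 404; the others sum to 236. Folding the others back against it leaves at least 404 − 236 = 168.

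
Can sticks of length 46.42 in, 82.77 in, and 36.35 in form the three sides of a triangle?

The two shorter sides sum to 82.77, exactly equal to the longest side 82.77.
That gives only a degenerate (flat) triangle — the inequality must be strict.

No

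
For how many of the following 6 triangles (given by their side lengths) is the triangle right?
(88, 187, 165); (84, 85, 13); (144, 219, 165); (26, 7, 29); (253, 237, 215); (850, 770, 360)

(88,187,165): 88²+165² = 34969 = 187² → right
(84,85,13): 13²+84² = 7225 = 85² → right
(144,219,165): 144²+165² = 47961 = 219² → right
(26,7,29): 7²+26² = 725 < 841 = 29² → obtuse
(253,237,215): 215²+237² = 102394 > 64009 = 253² → acute
(850,770,360): 360²+770² = 722500 = 850² → right
4 of the 6 are right.

4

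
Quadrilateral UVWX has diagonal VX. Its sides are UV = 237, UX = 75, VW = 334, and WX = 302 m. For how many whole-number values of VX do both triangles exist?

From triangle UVX: 162 < VX < 312.
From triangle WVX: 32 < VX < 636.
Intersection: 162 < VX < 312, so integers 163 through 311: 149 values.

149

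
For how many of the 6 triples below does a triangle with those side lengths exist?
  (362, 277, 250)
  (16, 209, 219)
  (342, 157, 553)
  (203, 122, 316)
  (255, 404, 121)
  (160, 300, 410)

4

(250,277,362): 250+277 > 362 → valid
(16,209,219): 16+209 > 219 → valid
(157,342,553): 157+342 ≤ 553 → not valid
(122,203,316): 122+203 > 316 → valid
(121,255,404): 121+255 ≤ 404 → not valid
(160,300,410): 160+300 > 410 → valid
4 of the 6 triples form a triangle.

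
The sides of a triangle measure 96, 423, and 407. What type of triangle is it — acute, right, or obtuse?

obtuse

Compare the square of the longest side to the sum of squares of the other two: 96² + 407² = 174865 < 178929 = 423².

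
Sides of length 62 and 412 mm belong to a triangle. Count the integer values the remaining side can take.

123

The third side lies in the open interval (350, 474).
Integers from 351 to 473 inclusive: 473 − 351 + 1 = 123.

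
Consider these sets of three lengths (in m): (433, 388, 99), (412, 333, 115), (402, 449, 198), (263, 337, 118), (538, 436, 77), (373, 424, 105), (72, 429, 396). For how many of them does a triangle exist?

(99,388,433): 99+388 > 433 → valid
(115,333,412): 115+333 > 412 → valid
(198,402,449): 198+402 > 449 → valid
(118,263,337): 118+263 > 337 → valid
(77,436,538): 77+436 ≤ 538 → not valid
(105,373,424): 105+373 > 424 → valid
(72,396,429): 72+396 > 429 → valid
6 of the 7 triples form a triangle.

6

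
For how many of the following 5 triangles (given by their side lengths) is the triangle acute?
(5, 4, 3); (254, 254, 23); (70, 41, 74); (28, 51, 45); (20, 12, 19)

4

(5,4,3): 3²+4² = 25 = 5² → right
(254,254,23): 23²+254² = 65045 > 64516 = 254² → acute
(70,41,74): 41²+70² = 6581 > 5476 = 74² → acute
(28,51,45): 28²+45² = 2809 > 2601 = 51² → acute
(20,12,19): 12²+19² = 505 > 400 = 20² → acute
4 of the 5 are acute.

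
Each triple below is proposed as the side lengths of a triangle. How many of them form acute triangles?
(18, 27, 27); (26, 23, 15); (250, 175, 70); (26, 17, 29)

3

(18,27,27): 18²+27² = 1053 > 729 = 27² → acute
(26,23,15): 15²+23² = 754 > 676 = 26² → acute
(250,175,70): 70+175 ≤ 250, not a triangle
(26,17,29): 17²+26² = 965 > 841 = 29² → acute
3 of the 4 are acute.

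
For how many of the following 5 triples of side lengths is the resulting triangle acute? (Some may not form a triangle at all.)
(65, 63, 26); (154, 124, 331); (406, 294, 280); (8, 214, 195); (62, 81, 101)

(65,63,26): 26²+63² = 4645 > 4225 = 65² → acute
(154,124,331): 124+154 ≤ 331, not a triangle
(406,294,280): 280²+294² = 164836 = 406² → right
(8,214,195): 8+195 ≤ 214, not a triangle
(62,81,101): 62²+81² = 10405 > 10201 = 101² → acute
2 of the 5 are acute.

2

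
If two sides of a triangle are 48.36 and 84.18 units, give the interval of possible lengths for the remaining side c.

35.82 < c < 132.54 (units)

By the triangle inequality, c must be less than 48.36 + 84.18 = 132.54 and greater than |48.36 − 84.18| = 35.82.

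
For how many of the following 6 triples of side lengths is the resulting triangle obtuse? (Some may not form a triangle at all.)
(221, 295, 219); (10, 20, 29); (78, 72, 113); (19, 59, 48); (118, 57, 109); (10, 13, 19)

(221,295,219): 219²+221² = 96802 > 87025 = 295² → acute
(10,20,29): 10²+20² = 500 < 841 = 29² → obtuse
(78,72,113): 72²+78² = 11268 < 12769 = 113² → obtuse
(19,59,48): 19²+48² = 2665 < 3481 = 59² → obtuse
(118,57,109): 57²+109² = 15130 > 13924 = 118² → acute
(10,13,19): 10²+13² = 269 < 361 = 19² → obtuse
4 of the 6 are obtuse.

4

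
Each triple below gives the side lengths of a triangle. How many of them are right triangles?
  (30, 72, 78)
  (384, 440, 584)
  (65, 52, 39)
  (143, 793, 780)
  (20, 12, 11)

4

(30,72,78): 30²+72² = 6084 = 78² → right
(384,440,584): 384²+440² = 341056 = 584² → right
(65,52,39): 39²+52² = 4225 = 65² → right
(143,793,780): 143²+780² = 628849 = 793² → right
(20,12,11): 11²+12² = 265 < 400 = 20² → obtuse
4 of the 5 are right.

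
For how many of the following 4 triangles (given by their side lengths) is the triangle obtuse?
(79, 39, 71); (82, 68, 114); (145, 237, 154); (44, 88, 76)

(79,39,71): 39²+71² = 6562 > 6241 = 79² → acute
(82,68,114): 68²+82² = 11348 < 12996 = 114² → obtuse
(145,237,154): 145²+154² = 44741 < 56169 = 237² → obtuse
(44,88,76): 44²+76² = 7712 < 7744 = 88² → obtuse
3 of the 4 are obtuse.

3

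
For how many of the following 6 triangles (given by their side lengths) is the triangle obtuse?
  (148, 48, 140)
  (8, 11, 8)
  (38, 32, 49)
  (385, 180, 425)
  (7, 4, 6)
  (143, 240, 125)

(148,48,140): 48²+140² = 21904 = 148² → right
(8,11,8): 8²+8² = 128 > 121 = 11² → acute
(38,32,49): 32²+38² = 2468 > 2401 = 49² → acute
(385,180,425): 180²+385² = 180625 = 425² → right
(7,4,6): 4²+6² = 52 > 49 = 7² → acute
(143,240,125): 125²+143² = 36074 < 57600 = 240² → obtuse
1 of the 6 is obtuse.

1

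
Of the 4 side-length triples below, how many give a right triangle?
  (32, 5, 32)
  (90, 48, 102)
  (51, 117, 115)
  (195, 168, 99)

2

(32,5,32): 5²+32² = 1049 > 1024 = 32² → acute
(90,48,102): 48²+90² = 10404 = 102² → right
(51,117,115): 51²+115² = 15826 > 13689 = 117² → acute
(195,168,99): 99²+168² = 38025 = 195² → right
2 of the 4 are right.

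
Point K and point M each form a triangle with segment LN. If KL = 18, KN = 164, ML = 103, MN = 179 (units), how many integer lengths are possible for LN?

35

From triangle KLN: 146 < LN < 182.
From triangle MLN: 76 < LN < 282.
Intersection: 146 < LN < 182, so integers 147 through 181: 35 values.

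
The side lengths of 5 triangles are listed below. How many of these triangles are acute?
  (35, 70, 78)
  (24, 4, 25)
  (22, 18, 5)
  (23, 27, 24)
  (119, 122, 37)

(35,70,78): 35²+70² = 6125 > 6084 = 78² → acute
(24,4,25): 4²+24² = 592 < 625 = 25² → obtuse
(22,18,5): 5²+18² = 349 < 484 = 22² → obtuse
(23,27,24): 23²+24² = 1105 > 729 = 27² → acute
(119,122,37): 37²+119² = 15530 > 14884 = 122² → acute
3 of the 5 are acute.

3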